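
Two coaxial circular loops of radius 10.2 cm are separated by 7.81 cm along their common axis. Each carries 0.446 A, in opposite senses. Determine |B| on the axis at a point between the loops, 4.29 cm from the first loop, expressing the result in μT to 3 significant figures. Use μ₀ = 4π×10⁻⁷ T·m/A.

Each loop contributes B = μ₀IR²/[2(R²+z²)^(3/2)] on the axis, with z measured from that loop.
Loop 1 (z = 0.0429 m): B₁ = 2.15×10⁻⁶ T. Loop 2 (z = 0.0352 m): B₂ = 2.32×10⁻⁶ T.
The fields oppose: B = |B₁ − B₂| = 1.69×10⁻⁷ T.

B ≈ 0.169 μT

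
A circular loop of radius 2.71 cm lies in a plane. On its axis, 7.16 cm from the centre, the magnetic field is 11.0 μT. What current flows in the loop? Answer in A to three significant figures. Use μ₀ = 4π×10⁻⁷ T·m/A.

On the axis of a loop, B = μ₀IR²/[2(R²+z²)^(3/2)], so I = 2B(R²+z²)^(3/2)/(μ₀R²).
R² + z² = 0.0007344 + 0.005127 = 0.005861 m²; raised to 3/2 gives 4.49×10⁻⁴ m³.
I = 2 × 1.10×10⁻⁵ × 4.49×10⁻⁴ / (1.26×10⁻⁶ × 0.0007344) = 10.7 A.

I ≈ 10.7 A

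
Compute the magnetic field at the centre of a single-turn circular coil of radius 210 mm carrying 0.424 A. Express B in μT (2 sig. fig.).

At the centre of a circular loop the Biot–Savart law gives B = μ₀I/(2R).
B = (4π×10⁻⁷ × 0.424) / (2 × 0.21) = 1.27×10⁻⁶ T.

B ≈ 1.3 μT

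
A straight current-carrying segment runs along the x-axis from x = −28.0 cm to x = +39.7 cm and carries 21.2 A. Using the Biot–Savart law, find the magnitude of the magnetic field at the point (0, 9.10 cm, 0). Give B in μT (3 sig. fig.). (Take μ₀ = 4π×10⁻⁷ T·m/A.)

For a finite straight segment, B = (μ₀I/4πd)(sinθ₁ + sinθ₂), where θ₁, θ₂ are the angles from the perpendicular to each end.
The perpendicular distance is d = 0.091 m; the end-offsets along the wire are a = 0.28 m and b = 0.397 m.
sinθ₁ = 0.28/√(0.28²+0.091²) = 0.9510; sinθ₂ = 0.397/√(0.397²+0.091²) = 0.9747.
B = (4π×10⁻⁷ × 21.2) / (4π × 0.091) × (0.9510 + 0.9747) = 4.49×10⁻⁵ T.

B ≈ 44.9 μT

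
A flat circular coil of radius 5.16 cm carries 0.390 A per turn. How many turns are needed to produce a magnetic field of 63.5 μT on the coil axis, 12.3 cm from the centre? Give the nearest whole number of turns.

For an N-turn coil, B = Nμ₀IR²/[2(R²+z²)^(3/2)]. A single turn gives B₁ = 2.75×10⁻⁷ T with R = 0.0516 m, z = 0.123 m.
N = B/B₁ = 6.35×10⁻⁵ / 2.75×10⁻⁷ = 230.97.

N = 231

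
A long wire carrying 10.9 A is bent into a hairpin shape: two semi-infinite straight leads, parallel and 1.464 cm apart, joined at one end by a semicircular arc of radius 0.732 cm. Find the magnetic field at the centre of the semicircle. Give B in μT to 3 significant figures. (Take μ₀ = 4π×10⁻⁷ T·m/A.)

The semicircular arc contributes B_arc = μ₀I·π/(4πR) = μ₀I/(4R) = 4.68×10⁻⁴ T.
Each semi-infinite lead is at perpendicular distance R = 0.00732 m from the centre, with the perpendicular foot at its near end, so it contributes μ₀I/(4πR); both point the same way, together 2.98×10⁻⁴ T.
Arc and leads all point the same direction: B = 4.68×10⁻⁴ + 2.98×10⁻⁴ = 7.66×10⁻⁴ T.

B ≈ 766 μT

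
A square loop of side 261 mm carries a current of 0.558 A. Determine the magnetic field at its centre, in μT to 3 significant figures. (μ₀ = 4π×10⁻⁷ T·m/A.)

Each side is a finite straight segment at perpendicular distance d = a/(2 tan(π/4)) = 0.1305 m from the centre, with end-angles ±π/4.
One side contributes B₁ = (μ₀I/4πd)·2 sin(π/4) = 6.05×10⁻⁷ T.
All 4 sides add in the same direction: B = 4 × 6.05×10⁻⁷ = 2.42×10⁻⁶ T.

B ≈ 2.42 μT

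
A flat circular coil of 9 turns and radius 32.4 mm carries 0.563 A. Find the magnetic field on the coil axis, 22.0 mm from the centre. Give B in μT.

For an N-turn flat coil, B = Nμ₀IR²/[2(R²+z²)^(3/2)] with R = 0.0324 m, z = 0.022 m.
B = 9 × 6.18×10⁻⁶ T = 5.56×10⁻⁵ T.

B ≈ 55.6 μT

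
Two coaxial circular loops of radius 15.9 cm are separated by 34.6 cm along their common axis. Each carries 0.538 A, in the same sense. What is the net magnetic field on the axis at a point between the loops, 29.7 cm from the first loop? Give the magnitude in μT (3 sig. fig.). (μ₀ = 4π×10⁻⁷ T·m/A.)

Each loop contributes B = μ₀IR²/[2(R²+z²)^(3/2)] on the axis, with z measured from that loop.
Loop 1 (z = 0.297 m): B₁ = 2.24×10⁻⁷ T. Loop 2 (z = 0.049 m): B₂ = 1.86×10⁻⁶ T.
The fields add: B = B₁ + B₂ = 2.08×10⁻⁶ T.

B ≈ 2.08 μT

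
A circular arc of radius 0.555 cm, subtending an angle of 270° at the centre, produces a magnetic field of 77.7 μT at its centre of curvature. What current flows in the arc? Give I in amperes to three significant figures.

For a circular arc, B = μ₀Iφ/(4πR) with φ in radians; here φ = 4.712 rad.
So I = 4πRB/(μ₀φ) = 4π × 0.00555 × 7.77×10⁻⁵ / (4π×10⁻⁷ × 4.712) = 0.915 A.

I ≈ 0.915 A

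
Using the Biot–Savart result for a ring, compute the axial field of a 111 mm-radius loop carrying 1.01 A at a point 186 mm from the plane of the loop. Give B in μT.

On the axis of a circular loop, B = μ₀IR² / [2(R²+z²)^(3/2)].
R² + z² = (0.111)² + (0.186)² = 0.04692 m², and (R²+z²)^(3/2) = 1.02×10⁻² m³.
B = (4π×10⁻⁷ × 1.01 × 0.01232) / (2 × 1.02×10⁻²) = 7.69×10⁻⁷ T.

B ≈ 0.769 μT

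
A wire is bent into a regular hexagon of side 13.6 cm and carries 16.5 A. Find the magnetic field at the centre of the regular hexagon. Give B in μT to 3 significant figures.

B ≈ 84.1 μT

Each side is a finite straight segment at perpendicular distance d = a/(2 tan(π/6)) = 0.1178 m from the centre, with end-angles ±π/6.
One side contributes B₁ = (μ₀I/4πd)·2 sin(π/6) = 1.40×10⁻⁵ T.
All 6 sides add in the same direction: B = 6 × 1.40×10⁻⁵ = 8.41×10⁻⁵ T.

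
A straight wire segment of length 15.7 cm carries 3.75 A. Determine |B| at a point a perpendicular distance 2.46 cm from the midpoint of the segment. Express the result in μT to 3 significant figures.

B ≈ 29.1 μT

For a finite straight segment, B = (μ₀I/4πd)(sinθ₁ + sinθ₂), where θ₁, θ₂ are the angles from the perpendicular to each end.
The perpendicular from the point meets the wire at its midpoint, so each end is L/2 = 0.0785 m away along the wire.
sinθ₁ = 0.0785/√(0.0785²+0.0246²) = 0.9542; sinθ₂ = 0.0785/√(0.0785²+0.0246²) = 0.9542.
B = (4π×10⁻⁷ × 3.75) / (4π × 0.0246) × (0.9542 + 0.9542) = 2.91×10⁻⁵ T.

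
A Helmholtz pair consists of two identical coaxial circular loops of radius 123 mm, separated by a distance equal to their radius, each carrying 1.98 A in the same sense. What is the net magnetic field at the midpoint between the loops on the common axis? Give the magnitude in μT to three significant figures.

Each loop contributes B = μ₀IR²/[2(R²+z²)^(3/2)] on the axis, with z measured from that loop.
Loop 1 (z = 0.0615 m): B₁ = 7.24×10⁻⁶ T. Loop 2 (z = 0.0615 m): B₂ = 7.24×10⁻⁶ T.
The fields add: B = B₁ + B₂ = 1.45×10⁻⁵ T.

B ≈ 14.5 μT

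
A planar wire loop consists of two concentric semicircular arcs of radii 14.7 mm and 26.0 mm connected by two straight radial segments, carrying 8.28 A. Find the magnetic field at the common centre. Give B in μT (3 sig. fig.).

B ≈ 76.9 μT

The radial connectors point toward the centre, so dl × r̂ = 0 and they contribute nothing.
Each semicircle gives μ₀I/(4R): inner arc 1.77×10⁻⁴ T, outer arc 1.00×10⁻⁴ T.
The two arcs carry current in opposite angular senses, so their fields oppose: B = |1.77×10⁻⁴ − 1.00×10⁻⁴| = 7.69×10⁻⁵ T.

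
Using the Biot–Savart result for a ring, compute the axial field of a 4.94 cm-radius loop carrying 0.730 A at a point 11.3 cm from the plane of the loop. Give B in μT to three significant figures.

On the axis of a circular loop, B = μ₀IR² / [2(R²+z²)^(3/2)].
R² + z² = (0.0494)² + (0.113)² = 0.01521 m², and (R²+z²)^(3/2) = 1.88×10⁻³ m³.
B = (4π×10⁻⁷ × 0.730 × 0.00244) / (2 × 1.88×10⁻³) = 5.97×10⁻⁷ T.

B ≈ 0.597 μT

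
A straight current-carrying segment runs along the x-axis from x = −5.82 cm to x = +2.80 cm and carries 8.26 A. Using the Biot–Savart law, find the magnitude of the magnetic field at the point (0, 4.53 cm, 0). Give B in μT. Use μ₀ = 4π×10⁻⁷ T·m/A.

B ≈ 24.0 μT

For a finite straight segment, B = (μ₀I/4πd)(sinθ₁ + sinθ₂), where θ₁, θ₂ are the angles from the perpendicular to each end.
The perpendicular distance is d = 0.0453 m; the end-offsets along the wire are a = 0.0582 m and b = 0.028 m.
sinθ₁ = 0.0582/√(0.0582²+0.0453²) = 0.7891; sinθ₂ = 0.028/√(0.028²+0.0453²) = 0.5258.
B = (4π×10⁻⁷ × 8.26) / (4π × 0.0453) × (0.7891 + 0.5258) = 2.40×10⁻⁵ T.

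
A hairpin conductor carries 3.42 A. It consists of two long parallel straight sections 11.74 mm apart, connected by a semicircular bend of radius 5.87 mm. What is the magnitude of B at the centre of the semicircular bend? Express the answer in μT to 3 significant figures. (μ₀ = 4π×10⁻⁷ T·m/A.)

B ≈ 300 μT

The semicircular arc contributes B_arc = μ₀I·π/(4πR) = μ₀I/(4R) = 1.83×10⁻⁴ T.
Each semi-infinite lead is at perpendicular distance R = 0.00587 m from the centre, with the perpendicular foot at its near end, so it contributes μ₀I/(4πR); both point the same way, together 1.17×10⁻⁴ T.
Arc and leads all point the same direction: B = 1.83×10⁻⁴ + 1.17×10⁻⁴ = 3.00×10⁻⁴ T.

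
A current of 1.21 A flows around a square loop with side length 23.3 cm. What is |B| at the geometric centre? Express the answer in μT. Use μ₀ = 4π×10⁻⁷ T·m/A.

Each side is a finite straight segment at perpendicular distance d = a/(2 tan(π/4)) = 0.1165 m from the centre, with end-angles ±π/4.
One side contributes B₁ = (μ₀I/4πd)·2 sin(π/4) = 1.47×10⁻⁶ T.
All 4 sides add in the same direction: B = 4 × 1.47×10⁻⁶ = 5.88×10⁻⁶ T.

B ≈ 5.88 μT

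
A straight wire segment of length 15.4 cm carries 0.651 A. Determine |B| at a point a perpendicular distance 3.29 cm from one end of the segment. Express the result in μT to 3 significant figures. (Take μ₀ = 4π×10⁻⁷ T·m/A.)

B ≈ 1.94 μT

For a finite straight segment, B = (μ₀I/4πd)(sinθ₁ + sinθ₂), where θ₁, θ₂ are the angles from the perpendicular to each end.
The perpendicular foot is at one end, so the two end-offsets along the wire are 0 and L = 0.154 m.
sinθ₁ = 0/√(0²+0.0329²) = 0.0000; sinθ₂ = 0.154/√(0.154²+0.0329²) = 0.9779.
B = (4π×10⁻⁷ × 0.651) / (4π × 0.0329) × (0.0000 + 0.9779) = 1.94×10⁻⁶ T.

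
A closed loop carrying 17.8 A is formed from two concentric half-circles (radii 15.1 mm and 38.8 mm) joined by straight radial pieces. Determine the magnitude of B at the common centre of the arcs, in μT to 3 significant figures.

B ≈ 226 μT

The radial connectors point toward the centre, so dl × r̂ = 0 and they contribute nothing.
Each semicircle gives μ₀I/(4R): inner arc 3.70×10⁻⁴ T, outer arc 1.44×10⁻⁴ T.
The two arcs carry current in opposite angular senses, so their fields oppose: B = |3.70×10⁻⁴ − 1.44×10⁻⁴| = 2.26×10⁻⁴ T.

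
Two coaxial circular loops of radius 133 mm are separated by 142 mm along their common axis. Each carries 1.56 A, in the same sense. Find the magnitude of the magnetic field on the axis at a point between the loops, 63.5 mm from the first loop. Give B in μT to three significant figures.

Each loop contributes B = μ₀IR²/[2(R²+z²)^(3/2)] on the axis, with z measured from that loop.
Loop 1 (z = 0.0635 m): B₁ = 5.42×10⁻⁶ T. Loop 2 (z = 0.0785 m): B₂ = 4.71×10⁻⁶ T.
The fields add: B = B₁ + B₂ = 1.01×10⁻⁵ T.

B ≈ 10.1 μT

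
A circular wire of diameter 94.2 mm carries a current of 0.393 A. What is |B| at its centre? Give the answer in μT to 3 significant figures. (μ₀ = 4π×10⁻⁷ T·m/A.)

At the centre of a circular loop the Biot–Savart law gives B = μ₀I/(2R) (so R = 0.0471 m).
B = (4π×10⁻⁷ × 0.393) / (2 × 0.0471) = 5.24×10⁻⁶ T.

B ≈ 5.24 μT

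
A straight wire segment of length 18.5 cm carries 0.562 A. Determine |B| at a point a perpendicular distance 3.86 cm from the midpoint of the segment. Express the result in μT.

B ≈ 2.69 μT

For a finite straight segment, B = (μ₀I/4πd)(sinθ₁ + sinθ₂), where θ₁, θ₂ are the angles from the perpendicular to each end.
The perpendicular from the point meets the wire at its midpoint, so each end is L/2 = 0.0925 m away along the wire.
sinθ₁ = 0.0925/√(0.0925²+0.0386²) = 0.9229; sinθ₂ = 0.0925/√(0.0925²+0.0386²) = 0.9229.
B = (4π×10⁻⁷ × 0.562) / (4π × 0.0386) × (0.9229 + 0.9229) = 2.69×10⁻⁶ T.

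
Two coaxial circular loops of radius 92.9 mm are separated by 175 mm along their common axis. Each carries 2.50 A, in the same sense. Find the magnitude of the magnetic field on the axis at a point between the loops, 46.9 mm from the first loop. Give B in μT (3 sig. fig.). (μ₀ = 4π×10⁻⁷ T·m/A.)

B ≈ 15.4 μT

Each loop contributes B = μ₀IR²/[2(R²+z²)^(3/2)] on the axis, with z measured from that loop.
Loop 1 (z = 0.0469 m): B₁ = 1.20×10⁻⁵ T. Loop 2 (z = 0.1281 m): B₂ = 3.42×10⁻⁶ T.
The fields add: B = B₁ + B₂ = 1.54×10⁻⁵ T.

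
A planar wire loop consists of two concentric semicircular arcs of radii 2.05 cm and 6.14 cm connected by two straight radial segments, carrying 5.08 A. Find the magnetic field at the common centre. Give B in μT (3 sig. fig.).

The radial connectors point toward the centre, so dl × r̂ = 0 and they contribute nothing.
Each semicircle gives μ₀I/(4R): inner arc 7.79×10⁻⁵ T, outer arc 2.60×10⁻⁵ T.
The two arcs carry current in opposite angular senses, so their fields oppose: B = |7.79×10⁻⁵ − 2.60×10⁻⁵| = 5.19×10⁻⁵ T.

B ≈ 51.9 μT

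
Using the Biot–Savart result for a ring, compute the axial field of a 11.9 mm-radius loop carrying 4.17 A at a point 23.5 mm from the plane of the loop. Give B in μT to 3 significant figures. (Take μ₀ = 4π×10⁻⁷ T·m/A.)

B ≈ 20.3 μT

On the axis of a circular loop, B = μ₀IR² / [2(R²+z²)^(3/2)].
R² + z² = (0.0119)² + (0.0235)² = 0.0006939 m², and (R²+z²)^(3/2) = 1.83×10⁻⁵ m³.
B = (4π×10⁻⁷ × 4.17 × 0.0001416) / (2 × 1.83×10⁻⁵) = 2.03×10⁻⁵ T.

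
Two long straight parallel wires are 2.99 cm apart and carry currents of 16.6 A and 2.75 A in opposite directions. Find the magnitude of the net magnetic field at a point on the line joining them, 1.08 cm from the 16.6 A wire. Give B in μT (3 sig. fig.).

Each long wire gives B = μ₀I/(2πd). Distances are d₁ = 0.0108 m and d₂ = 0.0191 m.
B₁ = 3.07×10⁻⁴ T, B₂ = 2.88×10⁻⁵ T.
Between antiparallel currents both contributions point the same way, so they add. B = B₁ + B₂ = 3.07×10⁻⁴ + 2.88×10⁻⁵ = 3.36×10⁻⁴ T.

B ≈ 336 μT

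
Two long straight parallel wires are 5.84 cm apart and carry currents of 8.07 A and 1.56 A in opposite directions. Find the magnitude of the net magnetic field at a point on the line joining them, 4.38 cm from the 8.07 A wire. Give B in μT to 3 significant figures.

B ≈ 58.2 μT

Each long wire gives B = μ₀I/(2πd). Distances are d₁ = 0.0438 m and d₂ = 0.0146 m.
B₁ = 3.68×10⁻⁵ T, B₂ = 2.14×10⁻⁵ T.
Between antiparallel currents both contributions point the same way, so they add. B = B₁ + B₂ = 3.68×10⁻⁵ + 2.14×10⁻⁵ = 5.82×10⁻⁵ T.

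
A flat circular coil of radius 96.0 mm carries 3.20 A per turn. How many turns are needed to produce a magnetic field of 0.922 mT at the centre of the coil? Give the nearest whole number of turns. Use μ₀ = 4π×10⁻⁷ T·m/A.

N = 44

For an N-turn coil, B = Nμ₀I/(2R). A single turn gives B₁ = 2.09×10⁻⁵ T with R = 0.096 m.
N = B/B₁ = 9.22×10⁻⁴ / 2.09×10⁻⁵ = 44.02.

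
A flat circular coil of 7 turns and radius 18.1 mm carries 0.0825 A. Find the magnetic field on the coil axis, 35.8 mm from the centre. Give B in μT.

For an N-turn flat coil, B = Nμ₀IR²/[2(R²+z²)^(3/2)] with R = 0.0181 m, z = 0.0358 m.
B = 7 × 2.63×10⁻⁷ T = 1.84×10⁻⁶ T.

B ≈ 1.84 μT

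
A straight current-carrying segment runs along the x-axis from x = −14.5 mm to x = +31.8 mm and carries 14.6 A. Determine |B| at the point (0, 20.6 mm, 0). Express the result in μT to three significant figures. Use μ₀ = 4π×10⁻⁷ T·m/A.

For a finite straight segment, B = (μ₀I/4πd)(sinθ₁ + sinθ₂), where θ₁, θ₂ are the angles from the perpendicular to each end.
The perpendicular distance is d = 0.0206 m; the end-offsets along the wire are a = 0.0145 m and b = 0.0318 m.
sinθ₁ = 0.0145/√(0.0145²+0.0206²) = 0.5756; sinθ₂ = 0.0318/√(0.0318²+0.0206²) = 0.8393.
B = (4π×10⁻⁷ × 14.6) / (4π × 0.0206) × (0.5756 + 0.8393) = 1.00×10⁻⁴ T.

B ≈ 100 μT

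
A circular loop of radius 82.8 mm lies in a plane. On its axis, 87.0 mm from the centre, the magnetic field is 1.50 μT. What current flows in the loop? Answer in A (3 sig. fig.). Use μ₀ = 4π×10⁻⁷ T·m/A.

On the axis of a loop, B = μ₀IR²/[2(R²+z²)^(3/2)], so I = 2B(R²+z²)^(3/2)/(μ₀R²).
R² + z² = 0.006856 + 0.007569 = 0.01442 m²; raised to 3/2 gives 1.73×10⁻³ m³.
I = 2 × 1.50×10⁻⁶ × 1.73×10⁻³ / (1.26×10⁻⁶ × 0.006856) = 0.603 A.

I ≈ 0.603 A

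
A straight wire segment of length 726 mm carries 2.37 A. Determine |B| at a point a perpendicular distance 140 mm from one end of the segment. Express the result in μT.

For a finite straight segment, B = (μ₀I/4πd)(sinθ₁ + sinθ₂), where θ₁, θ₂ are the angles from the perpendicular to each end.
The perpendicular foot is at one end, so the two end-offsets along the wire are 0 and L = 0.726 m.
sinθ₁ = 0/√(0²+0.14²) = 0.0000; sinθ₂ = 0.726/√(0.726²+0.14²) = 0.9819.
B = (4π×10⁻⁷ × 2.37) / (4π × 0.14) × (0.0000 + 0.9819) = 1.66×10⁻⁶ T.

B ≈ 1.66 μT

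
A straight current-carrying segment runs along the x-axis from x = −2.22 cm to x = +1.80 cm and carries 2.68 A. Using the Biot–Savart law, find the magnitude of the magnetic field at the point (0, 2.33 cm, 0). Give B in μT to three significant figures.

B ≈ 15.0 μT

For a finite straight segment, B = (μ₀I/4πd)(sinθ₁ + sinθ₂), where θ₁, θ₂ are the angles from the perpendicular to each end.
The perpendicular distance is d = 0.0233 m; the end-offsets along the wire are a = 0.0222 m and b = 0.018 m.
sinθ₁ = 0.0222/√(0.0222²+0.0233²) = 0.6898; sinθ₂ = 0.018/√(0.018²+0.0233²) = 0.6114.
B = (4π×10⁻⁷ × 2.68) / (4π × 0.0233) × (0.6898 + 0.6114) = 1.50×10⁻⁵ T.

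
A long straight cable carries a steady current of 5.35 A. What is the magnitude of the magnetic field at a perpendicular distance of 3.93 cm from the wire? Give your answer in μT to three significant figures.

For an infinitely long straight wire, B = μ₀I/(2πd).
B = (4π×10⁻⁷ × 5.35) / (2π × 0.0393) = 2.72×10⁻⁵ T.

B ≈ 27.2 μT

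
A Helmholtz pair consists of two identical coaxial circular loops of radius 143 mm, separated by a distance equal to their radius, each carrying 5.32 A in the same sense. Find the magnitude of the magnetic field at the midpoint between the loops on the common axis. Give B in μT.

Each loop contributes B = μ₀IR²/[2(R²+z²)^(3/2)] on the axis, with z measured from that loop.
Loop 1 (z = 0.0715 m): B₁ = 1.67×10⁻⁵ T. Loop 2 (z = 0.0715 m): B₂ = 1.67×10⁻⁵ T.
The fields add: B = B₁ + B₂ = 3.35×10⁻⁵ T.

B ≈ 33.5 μT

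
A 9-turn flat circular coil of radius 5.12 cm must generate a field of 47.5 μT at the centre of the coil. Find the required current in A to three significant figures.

I ≈ 0.430 A

For an N-turn coil, B = Nμ₀I/(2R) with R = 0.0512 m, so I = 2RB/(Nμ₀) = 2 × 0.0512 × 4.75×10⁻⁵ / (9 × 4π×10⁻⁷) = 0.430 A.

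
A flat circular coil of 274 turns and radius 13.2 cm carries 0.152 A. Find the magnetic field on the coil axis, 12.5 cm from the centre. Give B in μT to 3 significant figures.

For an N-turn flat coil, B = Nμ₀IR²/[2(R²+z²)^(3/2)] with R = 0.132 m, z = 0.125 m.
B = 274 × 2.77×10⁻⁷ T = 7.59×10⁻⁵ T.

B ≈ 75.9 μT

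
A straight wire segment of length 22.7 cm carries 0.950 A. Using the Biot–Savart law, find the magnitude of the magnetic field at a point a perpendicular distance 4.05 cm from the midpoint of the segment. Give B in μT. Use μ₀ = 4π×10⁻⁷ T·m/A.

For a finite straight segment, B = (μ₀I/4πd)(sinθ₁ + sinθ₂), where θ₁, θ₂ are the angles from the perpendicular to each end.
The perpendicular from the point meets the wire at its midpoint, so each end is L/2 = 0.1135 m away along the wire.
sinθ₁ = 0.1135/√(0.1135²+0.0405²) = 0.9418; sinθ₂ = 0.1135/√(0.1135²+0.0405²) = 0.9418.
B = (4π×10⁻⁷ × 0.950) / (4π × 0.0405) × (0.9418 + 0.9418) = 4.42×10⁻⁶ T.

B ≈ 4.42 μT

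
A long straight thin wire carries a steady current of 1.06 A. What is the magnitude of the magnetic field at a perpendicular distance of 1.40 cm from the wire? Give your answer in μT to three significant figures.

For an infinitely long straight wire, B = μ₀I/(2πd).
B = (4π×10⁻⁷ × 1.06) / (2π × 0.014) = 1.51×10⁻⁵ T.

B ≈ 15.1 μT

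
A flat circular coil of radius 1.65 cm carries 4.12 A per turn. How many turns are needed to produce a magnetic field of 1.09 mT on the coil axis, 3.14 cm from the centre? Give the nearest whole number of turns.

N = 69

For an N-turn coil, B = Nμ₀IR²/[2(R²+z²)^(3/2)]. A single turn gives B₁ = 1.58×10⁻⁵ T with R = 0.0165 m, z = 0.0314 m.
N = B/B₁ = 1.09×10⁻³ / 1.58×10⁻⁵ = 69.03.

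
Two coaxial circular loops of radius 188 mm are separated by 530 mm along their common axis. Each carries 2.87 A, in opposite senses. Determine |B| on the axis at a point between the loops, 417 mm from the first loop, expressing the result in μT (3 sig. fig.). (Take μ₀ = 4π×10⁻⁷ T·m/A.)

Each loop contributes B = μ₀IR²/[2(R²+z²)^(3/2)] on the axis, with z measured from that loop.
Loop 1 (z = 0.417 m): B₁ = 6.66×10⁻⁷ T. Loop 2 (z = 0.113 m): B₂ = 6.04×10⁻⁶ T.
The fields oppose: B = |B₁ − B₂| = 5.37×10⁻⁶ T.

B ≈ 5.37 μT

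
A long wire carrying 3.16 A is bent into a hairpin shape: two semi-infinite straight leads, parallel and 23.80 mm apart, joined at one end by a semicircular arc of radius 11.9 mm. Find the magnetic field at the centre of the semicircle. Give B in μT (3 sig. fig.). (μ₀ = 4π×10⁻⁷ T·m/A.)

B ≈ 137 μT

The semicircular arc contributes B_arc = μ₀I·π/(4πR) = μ₀I/(4R) = 8.34×10⁻⁵ T.
Each semi-infinite lead is at perpendicular distance R = 0.0119 m from the centre, with the perpendicular foot at its near end, so it contributes μ₀I/(4πR); both point the same way, together 5.31×10⁻⁵ T.
Arc and leads all point the same direction: B = 8.34×10⁻⁵ + 5.31×10⁻⁵ = 1.37×10⁻⁴ T.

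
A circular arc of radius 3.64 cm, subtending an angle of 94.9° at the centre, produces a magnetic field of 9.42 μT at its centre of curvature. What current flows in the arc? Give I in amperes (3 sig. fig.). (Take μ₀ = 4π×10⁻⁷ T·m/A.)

I ≈ 2.07 A

For a circular arc, B = μ₀Iφ/(4πR) with φ in radians; here φ = 1.656 rad.
So I = 4πRB/(μ₀φ) = 4π × 0.0364 × 9.42×10⁻⁶ / (4π×10⁻⁷ × 1.656) = 2.07 A.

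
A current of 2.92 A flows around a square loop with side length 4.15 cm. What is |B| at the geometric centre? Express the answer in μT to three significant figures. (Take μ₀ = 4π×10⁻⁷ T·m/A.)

Each side is a finite straight segment at perpendicular distance d = a/(2 tan(π/4)) = 0.02075 m from the centre, with end-angles ±π/4.
One side contributes B₁ = (μ₀I/4πd)·2 sin(π/4) = 1.99×10⁻⁵ T.
All 4 sides add in the same direction: B = 4 × 1.99×10⁻⁵ = 7.96×10⁻⁵ T.

B ≈ 79.6 μT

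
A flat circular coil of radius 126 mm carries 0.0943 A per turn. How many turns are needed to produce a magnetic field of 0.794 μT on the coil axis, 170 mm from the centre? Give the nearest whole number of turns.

For an N-turn coil, B = Nμ₀IR²/[2(R²+z²)^(3/2)]. A single turn gives B₁ = 9.93×10⁻⁸ T with R = 0.126 m, z = 0.17 m.
N = B/B₁ = 7.94×10⁻⁷ / 9.93×10⁻⁸ = 8.00.

N = 8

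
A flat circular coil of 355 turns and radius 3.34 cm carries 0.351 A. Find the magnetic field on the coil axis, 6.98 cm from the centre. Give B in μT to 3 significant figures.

B ≈ 189 μT

For an N-turn flat coil, B = Nμ₀IR²/[2(R²+z²)^(3/2)] with R = 0.0334 m, z = 0.0698 m.
B = 355 × 5.31×10⁻⁷ T = 1.89×10⁻⁴ T.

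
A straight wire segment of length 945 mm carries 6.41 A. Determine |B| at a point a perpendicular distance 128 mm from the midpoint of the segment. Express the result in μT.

B ≈ 9.67 μT

For a finite straight segment, B = (μ₀I/4πd)(sinθ₁ + sinθ₂), where θ₁, θ₂ are the angles from the perpendicular to each end.
The perpendicular from the point meets the wire at its midpoint, so each end is L/2 = 0.4725 m away along the wire.
sinθ₁ = 0.4725/√(0.4725²+0.128²) = 0.9652; sinθ₂ = 0.4725/√(0.4725²+0.128²) = 0.9652.
B = (4π×10⁻⁷ × 6.41) / (4π × 0.128) × (0.9652 + 0.9652) = 9.67×10⁻⁶ T.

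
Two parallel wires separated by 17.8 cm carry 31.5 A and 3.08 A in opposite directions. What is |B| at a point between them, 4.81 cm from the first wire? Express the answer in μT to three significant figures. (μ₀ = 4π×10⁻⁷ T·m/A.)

Each long wire gives B = μ₀I/(2πd). Distances are d₁ = 0.0481 m and d₂ = 0.1299 m.
B₁ = 1.31×10⁻⁴ T, B₂ = 4.74×10⁻⁶ T.
Between antiparallel currents both contributions point the same way, so they add. B = B₁ + B₂ = 1.31×10⁻⁴ + 4.74×10⁻⁶ = 1.36×10⁻⁴ T.

B ≈ 136 μT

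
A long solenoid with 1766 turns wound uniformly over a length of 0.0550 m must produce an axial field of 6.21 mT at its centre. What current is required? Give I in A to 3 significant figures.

I ≈ 0.154 A

Inside a long solenoid B = μ₀nI with n = 3.211×10⁴ m⁻¹, so I = B/(μ₀n).
I = 6.21×10⁻³ / (4π×10⁻⁷ × 3.211×10⁴) = 0.154 A.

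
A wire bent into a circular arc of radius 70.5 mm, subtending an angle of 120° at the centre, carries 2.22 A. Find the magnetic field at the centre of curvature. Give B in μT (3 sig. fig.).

B ≈ 6.60 μT

The Biot–Savart field of a circular arc at its centre is B = μ₀Iφ/(4πR), with φ = 2.094 rad.
B = (4π×10⁻⁷ × 2.22 × 2.094) / (4π × 0.0705) = 6.60×10⁻⁶ T.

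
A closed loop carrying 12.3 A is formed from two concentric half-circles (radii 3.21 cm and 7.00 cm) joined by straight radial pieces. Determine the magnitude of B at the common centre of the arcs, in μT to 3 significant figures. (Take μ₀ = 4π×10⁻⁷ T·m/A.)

The radial connectors point toward the centre, so dl × r̂ = 0 and they contribute nothing.
Each semicircle gives μ₀I/(4R): inner arc 1.20×10⁻⁴ T, outer arc 5.52×10⁻⁵ T.
The two arcs carry current in opposite angular senses, so their fields oppose: B = |1.20×10⁻⁴ − 5.52×10⁻⁵| = 6.52×10⁻⁵ T.

B ≈ 65.2 μT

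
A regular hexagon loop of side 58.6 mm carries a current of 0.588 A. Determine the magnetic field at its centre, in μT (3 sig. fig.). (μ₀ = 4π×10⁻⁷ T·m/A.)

Each side is a finite straight segment at perpendicular distance d = a/(2 tan(π/6)) = 0.05075 m from the centre, with end-angles ±π/6.
One side contributes B₁ = (μ₀I/4πd)·2 sin(π/6) = 1.16×10⁻⁶ T.
All 6 sides add in the same direction: B = 6 × 1.16×10⁻⁶ = 6.95×10⁻⁶ T.

B ≈ 6.95 μT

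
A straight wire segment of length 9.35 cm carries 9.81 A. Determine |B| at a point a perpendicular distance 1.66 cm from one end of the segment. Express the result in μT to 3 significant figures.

For a finite straight segment, B = (μ₀I/4πd)(sinθ₁ + sinθ₂), where θ₁, θ₂ are the angles from the perpendicular to each end.
The perpendicular foot is at one end, so the two end-offsets along the wire are 0 and L = 0.0935 m.
sinθ₁ = 0/√(0²+0.0166²) = 0.0000; sinθ₂ = 0.0935/√(0.0935²+0.0166²) = 0.9846.
B = (4π×10⁻⁷ × 9.81) / (4π × 0.0166) × (0.0000 + 0.9846) = 5.82×10⁻⁵ T.

B ≈ 58.2 μT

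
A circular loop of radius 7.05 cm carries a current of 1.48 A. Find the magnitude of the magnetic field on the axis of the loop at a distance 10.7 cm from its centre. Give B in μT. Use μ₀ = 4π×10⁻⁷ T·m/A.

On the axis of a circular loop, B = μ₀IR² / [2(R²+z²)^(3/2)].
R² + z² = (0.0705)² + (0.107)² = 0.01642 m², and (R²+z²)^(3/2) = 2.10×10⁻³ m³.
B = (4π×10⁻⁷ × 1.48 × 0.00497) / (2 × 2.10×10⁻³) = 2.20×10⁻⁶ T.

B ≈ 2.20 μT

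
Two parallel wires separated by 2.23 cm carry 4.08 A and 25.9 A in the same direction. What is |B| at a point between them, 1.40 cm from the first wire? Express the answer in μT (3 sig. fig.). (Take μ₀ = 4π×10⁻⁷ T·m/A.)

Each long wire gives B = μ₀I/(2πd). Distances are d₁ = 0.014 m and d₂ = 0.0083 m.
B₁ = 5.83×10⁻⁵ T, B₂ = 6.24×10⁻⁴ T.
Between parallel currents the two contributions point in opposite directions, so they subtract. B = |B₁ − B₂| = |5.83×10⁻⁵ − 6.24×10⁻⁴| = 5.66×10⁻⁴ T.

B ≈ 566 μT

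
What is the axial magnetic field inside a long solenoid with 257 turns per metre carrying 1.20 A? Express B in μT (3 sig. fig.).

B ≈ 388 μT

Inside a long solenoid, B = μ₀nI with n = 257 turns/m.
B = 4π×10⁻⁷ × 257 × 1.20 = 3.88×10⁻⁴ T.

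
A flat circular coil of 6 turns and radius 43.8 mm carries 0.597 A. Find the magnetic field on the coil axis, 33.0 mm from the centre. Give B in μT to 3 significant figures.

B ≈ 26.2 μT

For an N-turn flat coil, B = Nμ₀IR²/[2(R²+z²)^(3/2)] with R = 0.0438 m, z = 0.033 m.
B = 6 × 4.36×10⁻⁶ T = 2.62×10⁻⁵ T.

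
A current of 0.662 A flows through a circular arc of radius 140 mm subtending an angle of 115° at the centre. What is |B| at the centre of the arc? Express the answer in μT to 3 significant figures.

B ≈ 0.949 μT

The Biot–Savart field of a circular arc at its centre is B = μ₀Iφ/(4πR), with φ = 2.007 rad.
B = (4π×10⁻⁷ × 0.662 × 2.007) / (4π × 0.14) = 9.49×10⁻⁷ T.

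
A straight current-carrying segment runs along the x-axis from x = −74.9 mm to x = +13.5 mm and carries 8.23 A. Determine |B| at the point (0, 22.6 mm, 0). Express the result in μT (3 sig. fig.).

B ≈ 53.5 μT

For a finite straight segment, B = (μ₀I/4πd)(sinθ₁ + sinθ₂), where θ₁, θ₂ are the angles from the perpendicular to each end.
The perpendicular distance is d = 0.0226 m; the end-offsets along the wire are a = 0.0749 m and b = 0.0135 m.
sinθ₁ = 0.0749/√(0.0749²+0.0226²) = 0.9574; sinθ₂ = 0.0135/√(0.0135²+0.0226²) = 0.5128.
B = (4π×10⁻⁷ × 8.23) / (4π × 0.0226) × (0.9574 + 0.5128) = 5.35×10⁻⁵ T.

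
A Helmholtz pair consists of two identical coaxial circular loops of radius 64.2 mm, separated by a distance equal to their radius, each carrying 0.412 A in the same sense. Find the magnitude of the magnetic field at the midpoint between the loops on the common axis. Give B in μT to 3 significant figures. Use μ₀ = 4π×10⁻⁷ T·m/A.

Each loop contributes B = μ₀IR²/[2(R²+z²)^(3/2)] on the axis, with z measured from that loop.
Loop 1 (z = 0.0321 m): B₁ = 2.89×10⁻⁶ T. Loop 2 (z = 0.0321 m): B₂ = 2.89×10⁻⁶ T.
The fields add: B = B₁ + B₂ = 5.77×10⁻⁶ T.

B ≈ 5.77 μT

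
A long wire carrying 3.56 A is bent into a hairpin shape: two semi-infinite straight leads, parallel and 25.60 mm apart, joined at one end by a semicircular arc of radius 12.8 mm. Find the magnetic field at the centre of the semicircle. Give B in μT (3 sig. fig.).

The semicircular arc contributes B_arc = μ₀I·π/(4πR) = μ₀I/(4R) = 8.74×10⁻⁵ T.
Each semi-infinite lead is at perpendicular distance R = 0.0128 m from the centre, with the perpendicular foot at its near end, so it contributes μ₀I/(4πR); both point the same way, together 5.56×10⁻⁵ T.
Arc and leads all point the same direction: B = 8.74×10⁻⁵ + 5.56×10⁻⁵ = 1.43×10⁻⁴ T.

B ≈ 143 μT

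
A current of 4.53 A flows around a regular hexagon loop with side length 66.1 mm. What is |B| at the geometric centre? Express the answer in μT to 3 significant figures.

Each side is a finite straight segment at perpendicular distance d = a/(2 tan(π/6)) = 0.05724 m from the centre, with end-angles ±π/6.
One side contributes B₁ = (μ₀I/4πd)·2 sin(π/6) = 7.91×10⁻⁶ T.
All 6 sides add in the same direction: B = 6 × 7.91×10⁻⁶ = 4.75×10⁻⁵ T.

B ≈ 47.5 μT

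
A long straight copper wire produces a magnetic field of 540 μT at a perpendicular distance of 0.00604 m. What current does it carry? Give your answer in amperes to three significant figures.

I ≈ 16.3 A

For a long straight wire B = μ₀I/(2πd), so I = 2πdB/μ₀.
I = 2π × 0.00604 × 5.40×10⁻⁴ / (4π×10⁻⁷) = 16.3 A.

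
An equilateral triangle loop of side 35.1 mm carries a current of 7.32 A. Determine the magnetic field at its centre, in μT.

B ≈ 375 μT

Each side is a finite straight segment at perpendicular distance d = a/(2 tan(π/3)) = 0.01013 m from the centre, with end-angles ±π/3.
One side contributes B₁ = (μ₀I/4πd)·2 sin(π/3) = 1.25×10⁻⁴ T.
All 3 sides add in the same direction: B = 3 × 1.25×10⁻⁴ = 3.75×10⁻⁴ T.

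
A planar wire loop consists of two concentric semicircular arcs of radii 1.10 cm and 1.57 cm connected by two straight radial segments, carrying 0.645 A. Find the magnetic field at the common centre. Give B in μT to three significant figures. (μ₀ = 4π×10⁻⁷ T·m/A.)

The radial connectors point toward the centre, so dl × r̂ = 0 and they contribute nothing.
Each semicircle gives μ₀I/(4R): inner arc 1.84×10⁻⁵ T, outer arc 1.29×10⁻⁵ T.
The two arcs carry current in opposite angular senses, so their fields oppose: B = |1.84×10⁻⁵ − 1.29×10⁻⁵| = 5.51×10⁻⁶ T.

B ≈ 5.51 μT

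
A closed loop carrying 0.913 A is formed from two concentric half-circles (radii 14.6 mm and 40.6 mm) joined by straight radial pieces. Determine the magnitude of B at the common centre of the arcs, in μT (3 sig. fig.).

The radial connectors point toward the centre, so dl × r̂ = 0 and they contribute nothing.
Each semicircle gives μ₀I/(4R): inner arc 1.96×10⁻⁵ T, outer arc 7.06×10⁻⁶ T.
The two arcs carry current in opposite angular senses, so their fields oppose: B = |1.96×10⁻⁵ − 7.06×10⁻⁶| = 1.26×10⁻⁵ T.

B ≈ 12.6 μT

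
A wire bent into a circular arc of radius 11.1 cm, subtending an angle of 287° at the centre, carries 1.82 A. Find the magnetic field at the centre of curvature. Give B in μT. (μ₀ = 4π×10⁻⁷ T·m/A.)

The Biot–Savart field of a circular arc at its centre is B = μ₀Iφ/(4πR), with φ = 5.009 rad.
B = (4π×10⁻⁷ × 1.82 × 5.009) / (4π × 0.111) = 8.21×10⁻⁶ T.

B ≈ 8.21 μT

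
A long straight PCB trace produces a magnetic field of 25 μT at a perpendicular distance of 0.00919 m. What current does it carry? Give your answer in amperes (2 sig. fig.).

I ≈ 1.1 A

For a long straight wire B = μ₀I/(2πd), so I = 2πdB/μ₀.
I = 2π × 0.00919 × 2.50×10⁻⁵ / (4π×10⁻⁷) = 1.15 A.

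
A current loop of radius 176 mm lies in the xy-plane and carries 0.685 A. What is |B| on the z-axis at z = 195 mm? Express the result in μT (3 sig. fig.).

B ≈ 0.736 μT

On the axis of a circular loop, B = μ₀IR² / [2(R²+z²)^(3/2)].
R² + z² = (0.176)² + (0.195)² = 0.069 m², and (R²+z²)^(3/2) = 1.81×10⁻² m³.
B = (4π×10⁻⁷ × 0.685 × 0.03098) / (2 × 1.81×10⁻²) = 7.36×10⁻⁷ T.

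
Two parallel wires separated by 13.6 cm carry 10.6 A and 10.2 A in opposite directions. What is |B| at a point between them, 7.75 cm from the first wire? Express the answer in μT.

B ≈ 62.2 μT

Each long wire gives B = μ₀I/(2πd). Distances are d₁ = 0.0775 m and d₂ = 0.0585 m.
B₁ = 2.74×10⁻⁵ T, B₂ = 3.49×10⁻⁵ T.
Between antiparallel currents both contributions point the same way, so they add. B = B₁ + B₂ = 2.74×10⁻⁵ + 3.49×10⁻⁵ = 6.22×10⁻⁵ T.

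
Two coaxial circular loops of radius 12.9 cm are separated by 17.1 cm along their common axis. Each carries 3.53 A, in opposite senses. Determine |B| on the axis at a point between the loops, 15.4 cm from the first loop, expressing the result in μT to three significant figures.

B ≈ 12.2 μT

Each loop contributes B = μ₀IR²/[2(R²+z²)^(3/2)] on the axis, with z measured from that loop.
Loop 1 (z = 0.154 m): B₁ = 4.55×10⁻⁶ T. Loop 2 (z = 0.017 m): B₂ = 1.68×10⁻⁵ T.
The fields oppose: B = |B₁ − B₂| = 1.22×10⁻⁵ T.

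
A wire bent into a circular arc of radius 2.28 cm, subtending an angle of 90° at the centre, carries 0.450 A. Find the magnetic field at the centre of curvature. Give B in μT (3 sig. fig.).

B ≈ 3.10 μT

The Biot–Savart field of a circular arc at its centre is B = μ₀Iφ/(4πR), with φ = 1.571 rad.
B = (4π×10⁻⁷ × 0.450 × 1.571) / (4π × 0.0228) = 3.10×10⁻⁶ T.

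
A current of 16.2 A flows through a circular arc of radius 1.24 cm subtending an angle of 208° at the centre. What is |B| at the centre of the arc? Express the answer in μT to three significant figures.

B ≈ 474 μT

The Biot–Savart field of a circular arc at its centre is B = μ₀Iφ/(4πR), with φ = 3.63 rad.
B = (4π×10⁻⁷ × 16.2 × 3.63) / (4π × 0.0124) = 4.74×10⁻⁴ T.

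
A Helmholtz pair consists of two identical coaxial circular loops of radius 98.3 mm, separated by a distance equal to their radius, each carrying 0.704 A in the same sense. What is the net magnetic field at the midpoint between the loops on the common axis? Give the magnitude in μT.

B ≈ 6.44 μT

Each loop contributes B = μ₀IR²/[2(R²+z²)^(3/2)] on the axis, with z measured from that loop.
Loop 1 (z = 0.04915 m): B₁ = 3.22×10⁻⁶ T. Loop 2 (z = 0.04915 m): B₂ = 3.22×10⁻⁶ T.
The fields add: B = B₁ + B₂ = 6.44×10⁻⁶ T.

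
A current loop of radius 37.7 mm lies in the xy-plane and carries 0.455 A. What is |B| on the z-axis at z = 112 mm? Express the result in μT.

B ≈ 0.246 μT

On the axis of a circular loop, B = μ₀IR² / [2(R²+z²)^(3/2)].
R² + z² = (0.0377)² + (0.112)² = 0.01397 m², and (R²+z²)^(3/2) = 1.65×10⁻³ m³.
B = (4π×10⁻⁷ × 0.455 × 0.001421) / (2 × 1.65×10⁻³) = 2.46×10⁻⁷ T.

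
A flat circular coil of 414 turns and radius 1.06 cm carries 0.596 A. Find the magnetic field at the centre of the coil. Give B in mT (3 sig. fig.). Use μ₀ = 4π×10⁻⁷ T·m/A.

For an N-turn flat coil, B = Nμ₀I/(2R) with R = 0.0106 m.
B = 414 × 3.53×10⁻⁵ T = 1.46×10⁻² T.

B ≈ 14.6 mT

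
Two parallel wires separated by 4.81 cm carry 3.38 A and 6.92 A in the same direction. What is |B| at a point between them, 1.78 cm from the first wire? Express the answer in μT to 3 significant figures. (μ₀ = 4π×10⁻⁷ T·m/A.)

Each long wire gives B = μ₀I/(2πd). Distances are d₁ = 0.0178 m and d₂ = 0.0303 m.
B₁ = 3.80×10⁻⁵ T, B₂ = 4.57×10⁻⁵ T.
Between parallel currents the two contributions point in opposite directions, so they subtract. B = |B₁ − B₂| = |3.80×10⁻⁵ − 4.57×10⁻⁵| = 7.70×10⁻⁶ T.

B ≈ 7.70 μT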